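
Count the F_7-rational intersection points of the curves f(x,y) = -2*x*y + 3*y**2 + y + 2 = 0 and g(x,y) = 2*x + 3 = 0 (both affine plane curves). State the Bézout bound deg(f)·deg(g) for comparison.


Common zeros: ∅; count = 0; Bézout bound = 2.

deg(f) = 2, deg(g) = 1, so Bézout bound = 2.
Scan x ∈ F_7. For each x, list the y ∈ F_7 with f(x, y) ≡ 0 and those with g(x, y) ≡ 0 (mod 7); the common zeros in that column are the intersection.
  x = 0: f ≡ 0 at y ∈ ∅; g ≡ 0 at y ∈ ∅; common: ∅.
  x = 1: f ≡ 0 at y ∈ ∅; g ≡ 0 at y ∈ ∅; common: ∅.
  x = 2: f ≡ 0 at y ∈ ∅; g ≡ 0 at y ∈ {0, 1, 2, 3, 4, 5, 6}; common: ∅.
  x = 3: f ≡ 0 at y ∈ {1, 3}; g ≡ 0 at y ∈ ∅; common: ∅.
  x = 4: f ≡ 0 at y ∈ {2, 5}; g ≡ 0 at y ∈ ∅; common: ∅.
  x = 5: f ≡ 0 at y ∈ {4, 6}; g ≡ 0 at y ∈ ∅; common: ∅.
  x = 6: f ≡ 0 at y ∈ ∅; g ≡ 0 at y ∈ ∅; common: ∅.
Collecting: common zeros = ∅, so the count is 0.
Comparison with the Bézout bound: 0 ≤ 2 = deg(f)·deg(g), as expected for curves with no common component (the affine F_7-count falls short of the bound because intersections may lie at infinity, over extension fields, or carry multiplicity).


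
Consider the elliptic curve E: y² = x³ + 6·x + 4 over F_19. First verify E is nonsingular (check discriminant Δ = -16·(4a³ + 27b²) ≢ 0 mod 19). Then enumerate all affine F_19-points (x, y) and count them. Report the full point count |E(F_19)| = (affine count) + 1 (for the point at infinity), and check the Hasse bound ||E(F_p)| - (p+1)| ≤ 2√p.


Affine points = {(0, 2), (0, 17), (1, 7), (1, 12), (2, 9), (2, 10), (3, 7), (3, 12), (4, 4), (4, 15), (5, 8), (5, 11), (6, 3), (6, 16), (7, 3), (7, 16), (10, 0), (14, 1), (14, 18), (15, 7), (15, 12), (16, 4), (16, 15), (18, 4), (18, 15)}; affine count = 25; |E(F_19)| = 26.

Discriminant check: Δ ∝ 4a³ + 27b² = 4·6³ + 27·4² = 4·216 + 27·16 ≡ 4 (mod 19). Nonzero ⇒ E is nonsingular.
For each x ∈ F_19, compute rhs = x³ + 6·x + 4 mod 19, then count y ∈ F_19 with y² ≡ rhs.
  x = 0: rhs = 4, matching y values: 2, 17 (2 points).
  x = 1: rhs = 11, matching y values: 7, 12 (2 points).
  x = 2: rhs = 5, matching y values: 9, 10 (2 points).
  x = 3: rhs = 11, matching y values: 7, 12 (2 points).
  x = 4: rhs = 16, matching y values: 4, 15 (2 points).
  x = 5: rhs = 7, matching y values: 8, 11 (2 points).
  x = 6: rhs = 9, matching y values: 3, 16 (2 points).
  x = 7: rhs = 9, matching y values: 3, 16 (2 points).
  x = 8: rhs = 13, matching y values: none (0 points).
  x = 9: rhs = 8, matching y values: none (0 points).
  x = 10: rhs = 0, matching y values: 0 (1 points).
  x = 11: rhs = 14, matching y values: none (0 points).
  x = 12: rhs = 18, matching y values: none (0 points).
  x = 13: rhs = 18, matching y values: none (0 points).
  x = 14: rhs = 1, matching y values: 1, 18 (2 points).
  x = 15: rhs = 11, matching y values: 7, 12 (2 points).
  x = 16: rhs = 16, matching y values: 4, 15 (2 points).
  x = 17: rhs = 3, matching y values: none (0 points).
  x = 18: rhs = 16, matching y values: 4, 15 (2 points).
Total affine count: 25.
Full point count |E(F_19)| = 25 + 1 = 26.
Hasse bound: |26 − (19+1)| = |6| = 6 ≤ 2√19 ≈ 8.7178 ✓.


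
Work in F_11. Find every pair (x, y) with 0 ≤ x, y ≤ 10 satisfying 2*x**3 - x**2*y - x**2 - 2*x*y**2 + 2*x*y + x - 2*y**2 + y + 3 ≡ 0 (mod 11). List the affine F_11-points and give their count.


Affine F_11-points: {(0, 7), (0, 10), (7, 5), (7, 8), (8, 4), (8, 5), (9, 3), (9, 6), (10, 5)}; count = 9.

For each of the 121 pairs (x, y) ∈ F_11², evaluate f(x, y) mod 11. Record the zeros.
  x = 0: [0↦3, 1↦2, 2↦8, 3↦10, 4↦8, 5↦2, 6↦3, 7↦0, 8↦4, 9↦4, 10↦0]  zeros at y ∈ {7, 10}
  x = 1: [0↦5, 1↦3, 2↦4, 3↦8, 4↦4, 5↦3, 6↦5, 7↦10, 8↦7, 9↦7, 10↦10]  zeros at y ∈ ∅
  x = 2: [0↦6, 1↦1, 2↦6, 3↦10, 4↦2, 5↦4, 6↦5, 7↦5, 8↦4, 9↦2, 10↦10]  zeros at y ∈ ∅
  x = 3: [0↦7, 1↦8, 2↦4, 3↦6, 4↦3, 5↦6, 6↦4, 7↦8, 8↦7, 9↦1, 10↦1]  zeros at y ∈ ∅
  x = 4: [0↦9, 1↦3, 2↦10, 3↦8, 4↦8, 5↦10, 6↦3, 7↦9, 8↦6, 9↦5, 10↦6]  zeros at y ∈ ∅
  x = 5: [0↦2, 1↦9, 2↦3, 3↦6, 4↦7, 5↦6, 6↦3, 7↦9, 8↦2, 9↦4, 10↦4]  zeros at y ∈ ∅
  x = 6: [0↦9, 1↦5, 2↦6, 3↦1, 4↦1, 5↦6, 6↦5, 7↦9, 8↦7, 9↦10, 10↦7]  zeros at y ∈ ∅
  x = 7: [0↦9, 1↦3, 2↦9, 3↦5, 4↦2, 5↦0, 6↦10, 7↦10, 8↦0, 9↦2, 10↦5]  zeros at y ∈ {5, 8}
  x = 8: [0↦3, 1↦4, 2↦2, 3↦8, 4↦0, 5↦0, 6↦8, 7↦2, 8↦4, 9↦3, 10↦10]  zeros at y ∈ {4, 5}
  x = 9: [0↦3, 1↦9, 2↦8, 3↦0, 4↦7, 5↦7, 6↦0, 7↦8, 8↦9, 9↦3, 10↦1]  zeros at y ∈ {3, 6}
  x = 10: [0↦10, 1↦8, 2↦6, 3↦4, 4↦2, 5↦0, 6↦9, 7↦7, 8↦5, 9↦3, 10↦1]  zeros at y ∈ {5}
Collecting zeros: affine points = {(0, 7), (0, 10), (7, 5), (7, 8), (8, 4), (8, 5), (9, 3), (9, 6), (10, 5)}.
Total count |C(F_11)_aff| = 9.


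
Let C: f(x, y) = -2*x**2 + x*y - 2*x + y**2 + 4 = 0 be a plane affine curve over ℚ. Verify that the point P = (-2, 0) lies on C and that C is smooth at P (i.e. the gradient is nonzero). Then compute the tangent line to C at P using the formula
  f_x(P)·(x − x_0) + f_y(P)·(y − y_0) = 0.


Tangent line at P: 6*x - 2*y + 12 = 0.

Step 1: f(-2, 0) = 0, so P lies on C.
Step 2: partial derivatives
  f_x(x, y) = -4*x + y - 2, f_y(x, y) = x + 2*y.
  f_x(P) = 6, f_y(P) = -2 (gradient nonzero, so P is smooth).
Step 3: tangent line at P: 6·(x − -2) + -2·(y − 0) = 0.
Expanding: 6*x - 2*y + 12 = 0.


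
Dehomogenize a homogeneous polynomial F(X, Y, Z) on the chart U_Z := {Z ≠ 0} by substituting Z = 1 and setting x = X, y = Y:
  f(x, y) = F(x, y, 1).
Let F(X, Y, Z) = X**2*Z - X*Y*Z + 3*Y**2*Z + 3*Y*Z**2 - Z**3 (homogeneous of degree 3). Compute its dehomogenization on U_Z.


f(x, y) = x**2 - x*y + 3*y**2 + 3*y - 1

On U_Z we set Z = 1. Each monomial c·X^i·Y^j·Z^k in F becomes c·x^i·y^j·1^k = c·x^i·y^j.
Substituting Z = 1: F(X, Y, 1) = x**2 - x*y + 3*y**2 + 3*y - 1.
Note: deg(f) ≤ deg(F) = 3; strict inequality happens when F is divisible by Z (lost terms).


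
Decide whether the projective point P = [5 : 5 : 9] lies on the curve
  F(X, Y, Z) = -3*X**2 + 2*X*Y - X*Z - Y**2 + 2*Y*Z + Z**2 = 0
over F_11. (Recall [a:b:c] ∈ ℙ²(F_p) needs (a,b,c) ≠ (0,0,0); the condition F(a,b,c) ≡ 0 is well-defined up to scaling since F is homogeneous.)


F(5,5,9) ≡ 10 (mod 11); P is NOT on the curve.

Evaluate F(5, 5, 9) term-by-term (mod 11).
  -3*X**2 ↦ -3·25·1·1 = -75
  2*X*Y ↦ 2·5·5·1 = 50
  -X*Z ↦ -1·5·1·9 = -45
  -Y**2 ↦ -1·1·25·1 = -25
  2*Y*Z ↦ 2·1·5·9 = 90
  Z**2 ↦ 1·1·1·81 = 81
Sum: F(5, 5, 9) = (-75) + (50) + (-45) + (-25) + (90) + (81) = 76.
Reducing mod 11: 76 ≡ 10 (mod 11).
Since F(a, b, c) ≡ 10 ≠ 0 (mod 11), P does NOT lie on the curve.


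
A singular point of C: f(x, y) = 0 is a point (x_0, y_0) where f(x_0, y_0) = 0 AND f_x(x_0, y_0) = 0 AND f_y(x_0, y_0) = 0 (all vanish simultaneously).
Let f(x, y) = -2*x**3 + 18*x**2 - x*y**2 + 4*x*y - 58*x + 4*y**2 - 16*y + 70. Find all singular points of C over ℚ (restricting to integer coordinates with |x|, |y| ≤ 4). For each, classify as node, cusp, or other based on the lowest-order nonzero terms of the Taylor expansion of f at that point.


Singular points: {(3, 2)}; classification: cusp.

Compute partial derivatives:
  f_x = -6*x**2 + 36*x - y**2 + 4*y - 58.
  f_y = -2*x*y + 4*x + 8*y - 16.
Scan x_0 ∈ {−4, ..., 4}. For each x_0, f_y(x_0, y) is a polynomial in y; find its integer roots y ∈ {−4, ..., 4}, then test f_x and f at those candidates.
  x = -4: f_y(-4, y) = 16*y - 32; vanishes at y ∈ {2}. (-4, 2): f_x = -294 ≠ 0.
  x = -3: f_y(-3, y) = 14*y - 28; vanishes at y ∈ {2}. (-3, 2): f_x = -216 ≠ 0.
  x = -2: f_y(-2, y) = 12*y - 24; vanishes at y ∈ {2}. (-2, 2): f_x = -150 ≠ 0.
  x = -1: f_y(-1, y) = 10*y - 20; vanishes at y ∈ {2}. (-1, 2): f_x = -96 ≠ 0.
  x = 0: f_y(0, y) = 8*y - 16; vanishes at y ∈ {2}. (0, 2): f_x = -54 ≠ 0.
  x = 1: f_y(1, y) = 6*y - 12; vanishes at y ∈ {2}. (1, 2): f_x = -24 ≠ 0.
  x = 2: f_y(2, y) = 4*y - 8; vanishes at y ∈ {2}. (2, 2): f_x = -6 ≠ 0.
  x = 3: f_y(3, y) = 2*y - 4; vanishes at y ∈ {2}. (3, 2): f_x = 0, f = 0 — SINGULAR.
  x = 4: f_y(4, y) = 0; vanishes at y ∈ {-4, -3, -2, -1, 0, 1, 2, 3, 4}. (4, -4): f_x = -42 ≠ 0; (4, -3): f_x = -31 ≠ 0; (4, -2): f_x = -22 ≠ 0; (4, -1): f_x = -15 ≠ 0; (4, 0): f_x = -10 ≠ 0; (4, 1): f_x = -7 ≠ 0; (4, 2): f_x = -6 ≠ 0; (4, 3): f_x = -7 ≠ 0; (4, 4): f_x = -10 ≠ 0.
Only singular point on the grid: (3, 2).
Classify: substitute x = 3 + u, y = 2 + v and expand: f = -2*u**3 - u*v**2 + v**2.
No constant or linear terms (consistent with a singular point). Quadratic part: v**2. Cubic part: -2*u**3 - u*v**2.
The quadratic part v**2 is a perfect square, so there is a single (double) tangent line v = 0, i.e. y = 2. Restricting the cubic part to that line (v = 0) leaves -2*u**3 ≠ 0, so f is not divisible by v and the branch is v² ≈ 2*u**3 to lowest order — this is a cusp.
Classification: cusp.


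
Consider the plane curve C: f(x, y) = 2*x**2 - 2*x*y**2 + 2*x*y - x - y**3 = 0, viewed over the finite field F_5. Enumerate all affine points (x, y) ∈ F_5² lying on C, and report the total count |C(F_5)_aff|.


Affine F_5-points: {(0, 0), (1, 1), (2, 1), (2, 2), (2, 3), (3, 0), (3, 2)}; count = 7.

For each of the 25 pairs (x, y) ∈ F_5², evaluate f(x, y) mod 5. Record the zeros.
  x = 0: [0↦0, 1↦4, 2↦2, 3↦3, 4↦1]  zeros at y ∈ {0}
  x = 1: [0↦1, 1↦0, 2↦4, 3↦2, 4↦3]  zeros at y ∈ {1}
  x = 2: [0↦1, 1↦0, 2↦0, 3↦0, 4↦4]  zeros at y ∈ {1, 2, 3}
  x = 3: [0↦0, 1↦4, 2↦0, 3↦2, 4↦4]  zeros at y ∈ {0, 2}
  x = 4: [0↦3, 1↦2, 2↦4, 3↦3, 4↦3]  zeros at y ∈ ∅
Collecting zeros: affine points = {(0, 0), (1, 1), (2, 1), (2, 2), (2, 3), (3, 0), (3, 2)}.
Total count |C(F_5)_aff| = 7.


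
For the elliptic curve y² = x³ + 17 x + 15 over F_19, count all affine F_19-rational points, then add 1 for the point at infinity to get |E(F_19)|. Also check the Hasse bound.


Affine points = {(2, 0), (3, 6), (3, 13), (5, 4), (5, 15), (8, 6), (8, 13), (9, 2), (9, 17), (10, 8), (10, 11), (12, 3), (12, 16), (13, 1), (13, 18), (15, 4), (15, 15), (17, 7), (17, 12), (18, 4), (18, 15)}; affine count = 21; |E(F_19)| = 22.

Discriminant check: Δ ∝ 4a³ + 27b² = 4·17³ + 27·15² = 4·4913 + 27·225 ≡ 1 (mod 19). Nonzero ⇒ E is nonsingular.
For each x ∈ F_19, compute rhs = x³ + 17·x + 15 mod 19, then count y ∈ F_19 with y² ≡ rhs.
  x = 0: rhs = 15, matching y values: none (0 points).
  x = 1: rhs = 14, matching y values: none (0 points).
  x = 2: rhs = 0, matching y values: 0 (1 points).
  x = 3: rhs = 17, matching y values: 6, 13 (2 points).
  x = 4: rhs = 14, matching y values: none (0 points).
  x = 5: rhs = 16, matching y values: 4, 15 (2 points).
  x = 6: rhs = 10, matching y values: none (0 points).
  x = 7: rhs = 2, matching y values: none (0 points).
  x = 8: rhs = 17, matching y values: 6, 13 (2 points).
  x = 9: rhs = 4, matching y values: 2, 17 (2 points).
  x = 10: rhs = 7, matching y values: 8, 11 (2 points).
  x = 11: rhs = 13, matching y values: none (0 points).
  x = 12: rhs = 9, matching y values: 3, 16 (2 points).
  x = 13: rhs = 1, matching y values: 1, 18 (2 points).
  x = 14: rhs = 14, matching y values: none (0 points).
  x = 15: rhs = 16, matching y values: 4, 15 (2 points).
  x = 16: rhs = 13, matching y values: none (0 points).
  x = 17: rhs = 11, matching y values: 7, 12 (2 points).
  x = 18: rhs = 16, matching y values: 4, 15 (2 points).
Total affine count: 21.
Full point count |E(F_19)| = 21 + 1 = 22.
Hasse bound: |22 − (19+1)| = |2| = 2 ≤ 2√19 ≈ 8.7178 ✓.


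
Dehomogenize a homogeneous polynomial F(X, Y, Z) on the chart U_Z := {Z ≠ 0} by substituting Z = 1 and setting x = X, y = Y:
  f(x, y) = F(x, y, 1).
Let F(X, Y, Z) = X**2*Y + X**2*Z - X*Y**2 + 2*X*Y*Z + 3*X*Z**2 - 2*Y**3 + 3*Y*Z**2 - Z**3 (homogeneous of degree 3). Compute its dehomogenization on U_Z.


f(x, y) = x**2*y + x**2 - x*y**2 + 2*x*y + 3*x - 2*y**3 + 3*y - 1

On U_Z we set Z = 1. Each monomial c·X^i·Y^j·Z^k in F becomes c·x^i·y^j·1^k = c·x^i·y^j.
Substituting Z = 1: F(X, Y, 1) = x**2*y + x**2 - x*y**2 + 2*x*y + 3*x - 2*y**3 + 3*y - 1.
Note: deg(f) ≤ deg(F) = 3; strict inequality happens when F is divisible by Z (lost terms).


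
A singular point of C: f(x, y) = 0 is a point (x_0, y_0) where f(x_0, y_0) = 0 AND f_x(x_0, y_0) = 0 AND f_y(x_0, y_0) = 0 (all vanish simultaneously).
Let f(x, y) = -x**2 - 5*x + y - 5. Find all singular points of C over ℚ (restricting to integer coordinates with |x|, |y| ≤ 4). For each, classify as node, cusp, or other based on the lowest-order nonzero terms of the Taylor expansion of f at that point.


No singular points in the scanned grid; C is smooth there.

Compute partial derivatives:
  f_x = -2*x - 5.
  f_y = 1.
f_y = 1 is a nonzero constant, so f_y never vanishes: no point (x, y) can satisfy f = f_x = f_y = 0. In particular no (x, y) ∈ {−4, ..., 4}² is singular; the curve is smooth.


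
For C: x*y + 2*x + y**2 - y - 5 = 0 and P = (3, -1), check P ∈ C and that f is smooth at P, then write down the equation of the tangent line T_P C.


Tangent line at P: x - 3 = 0.

Step 1: f(3, -1) = 0, so P lies on C.
Step 2: partial derivatives
  f_x(x, y) = y + 2, f_y(x, y) = x + 2*y - 1.
  f_x(P) = 1, f_y(P) = 0 (gradient nonzero, so P is smooth).
Step 3: tangent line at P: 1·(x − 3) + 0·(y − -1) = 0.
Expanding: x - 3 = 0.


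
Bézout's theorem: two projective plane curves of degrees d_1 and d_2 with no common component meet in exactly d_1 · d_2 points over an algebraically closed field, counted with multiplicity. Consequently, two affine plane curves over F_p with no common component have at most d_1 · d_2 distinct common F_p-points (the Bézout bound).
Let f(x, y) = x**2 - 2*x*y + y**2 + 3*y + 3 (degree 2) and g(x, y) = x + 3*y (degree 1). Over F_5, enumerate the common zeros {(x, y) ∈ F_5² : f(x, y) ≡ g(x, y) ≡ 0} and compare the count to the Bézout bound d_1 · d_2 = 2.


Common zeros: ∅; count = 0; Bézout bound = 2.

deg(f) = 2, deg(g) = 1, so Bézout bound = 2.
Scan x ∈ F_5. For each x, list the y ∈ F_5 with f(x, y) ≡ 0 and those with g(x, y) ≡ 0 (mod 5); the common zeros in that column are the intersection.
  x = 0: f ≡ 0 at y ∈ ∅; g ≡ 0 at y ∈ {0}; common: ∅.
  x = 1: f ≡ 0 at y ∈ {2}; g ≡ 0 at y ∈ {3}; common: ∅.
  x = 2: f ≡ 0 at y ∈ ∅; g ≡ 0 at y ∈ {1}; common: ∅.
  x = 3: f ≡ 0 at y ∈ {1, 2}; g ≡ 0 at y ∈ {4}; common: ∅.
  x = 4: f ≡ 0 at y ∈ {1, 4}; g ≡ 0 at y ∈ {2}; common: ∅.
Collecting: common zeros = ∅, so the count is 0.
Comparison with the Bézout bound: 0 ≤ 2 = deg(f)·deg(g), as expected for curves with no common component (the affine F_5-count falls short of the bound because intersections may lie at infinity, over extension fields, or carry multiplicity).


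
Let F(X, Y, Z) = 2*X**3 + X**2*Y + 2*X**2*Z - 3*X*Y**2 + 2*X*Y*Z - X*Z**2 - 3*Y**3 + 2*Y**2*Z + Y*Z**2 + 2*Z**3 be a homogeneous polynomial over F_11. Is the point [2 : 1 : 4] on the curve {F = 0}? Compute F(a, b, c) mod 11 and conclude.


F(2,1,4) ≡ 3 (mod 11); P is NOT on the curve.

Evaluate F(2, 1, 4) term-by-term (mod 11).
  2*X**3 ↦ 2·8·1·1 = 16
  X**2*Y ↦ 1·4·1·1 = 4
  2*X**2*Z ↦ 2·4·1·4 = 32
  -3*X*Y**2 ↦ -3·2·1·1 = -6
  2*X*Y*Z ↦ 2·2·1·4 = 16
  -X*Z**2 ↦ -1·2·1·16 = -32
  -3*Y**3 ↦ -3·1·1·1 = -3
  2*Y**2*Z ↦ 2·1·1·4 = 8
  Y*Z**2 ↦ 1·1·1·16 = 16
  2*Z**3 ↦ 2·1·1·64 = 128
Sum: F(2, 1, 4) = (16) + (4) + (32) + (-6) + (16) + (-32) + (-3) + (8) + (16) + (128) = 179.
Reducing mod 11: 179 ≡ 3 (mod 11).
Since F(a, b, c) ≡ 3 ≠ 0 (mod 11), P does NOT lie on the curve.


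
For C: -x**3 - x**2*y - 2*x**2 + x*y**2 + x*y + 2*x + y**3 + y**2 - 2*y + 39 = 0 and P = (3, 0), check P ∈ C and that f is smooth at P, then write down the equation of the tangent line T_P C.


Tangent line at P: -37*x - 8*y + 111 = 0.

Step 1: f(3, 0) = 0, so P lies on C.
Step 2: partial derivatives
  f_x(x, y) = -3*x**2 - 2*x*y - 4*x + y**2 + y + 2, f_y(x, y) = -x**2 + 2*x*y + x + 3*y**2 + 2*y - 2.
  f_x(P) = -37, f_y(P) = -8 (gradient nonzero, so P is smooth).
Step 3: tangent line at P: -37·(x − 3) + -8·(y − 0) = 0.
Expanding: -37*x - 8*y + 111 = 0.


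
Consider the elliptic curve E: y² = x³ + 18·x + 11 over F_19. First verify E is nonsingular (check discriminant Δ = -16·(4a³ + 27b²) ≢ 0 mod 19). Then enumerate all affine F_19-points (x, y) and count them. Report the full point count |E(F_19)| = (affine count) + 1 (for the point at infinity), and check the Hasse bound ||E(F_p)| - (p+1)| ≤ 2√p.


Affine points = {(0, 7), (0, 12), (1, 7), (1, 12), (2, 6), (2, 13), (3, 4), (3, 15), (5, 6), (5, 13), (7, 9), (7, 10), (9, 3), (9, 16), (11, 1), (11, 18), (12, 6), (12, 13), (14, 9), (14, 10), (16, 5), (16, 14), (17, 9), (17, 10), (18, 7), (18, 12)}; affine count = 26; |E(F_19)| = 27.

Discriminant check: Δ ∝ 4a³ + 27b² = 4·18³ + 27·11² = 4·5832 + 27·121 ≡ 14 (mod 19). Nonzero ⇒ E is nonsingular.
For each x ∈ F_19, compute rhs = x³ + 18·x + 11 mod 19, then count y ∈ F_19 with y² ≡ rhs.
  x = 0: rhs = 11, matching y values: 7, 12 (2 points).
  x = 1: rhs = 11, matching y values: 7, 12 (2 points).
  x = 2: rhs = 17, matching y values: 6, 13 (2 points).
  x = 3: rhs = 16, matching y values: 4, 15 (2 points).
  x = 4: rhs = 14, matching y values: none (0 points).
  x = 5: rhs = 17, matching y values: 6, 13 (2 points).
  x = 6: rhs = 12, matching y values: none (0 points).
  x = 7: rhs = 5, matching y values: 9, 10 (2 points).
  x = 8: rhs = 2, matching y values: none (0 points).
  x = 9: rhs = 9, matching y values: 3, 16 (2 points).
  x = 10: rhs = 13, matching y values: none (0 points).
  x = 11: rhs = 1, matching y values: 1, 18 (2 points).
  x = 12: rhs = 17, matching y values: 6, 13 (2 points).
  x = 13: rhs = 10, matching y values: none (0 points).
  x = 14: rhs = 5, matching y values: 9, 10 (2 points).
  x = 15: rhs = 8, matching y values: none (0 points).
  x = 16: rhs = 6, matching y values: 5, 14 (2 points).
  x = 17: rhs = 5, matching y values: 9, 10 (2 points).
  x = 18: rhs = 11, matching y values: 7, 12 (2 points).
Total affine count: 26.
Full point count |E(F_19)| = 26 + 1 = 27.
Hasse bound: |27 − (19+1)| = |7| = 7 ≤ 2√19 ≈ 8.7178 ✓.


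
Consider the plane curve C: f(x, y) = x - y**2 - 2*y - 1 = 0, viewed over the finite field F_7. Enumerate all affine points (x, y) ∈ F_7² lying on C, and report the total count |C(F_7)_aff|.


Affine F_7-points: {(0, 6), (1, 0), (1, 5), (2, 2), (2, 3), (4, 1), (4, 4)}; count = 7.

For each of the 49 pairs (x, y) ∈ F_7², evaluate f(x, y) mod 7. Record the zeros.
  x = 0: [0↦6, 1↦3, 2↦5, 3↦5, 4↦3, 5↦6, 6↦0]  zeros at y ∈ {6}
  x = 1: [0↦0, 1↦4, 2↦6, 3↦6, 4↦4, 5↦0, 6↦1]  zeros at y ∈ {0, 5}
  x = 2: [0↦1, 1↦5, 2↦0, 3↦0, 4↦5, 5↦1, 6↦2]  zeros at y ∈ {2, 3}
  x = 3: [0↦2, 1↦6, 2↦1, 3↦1, 4↦6, 5↦2, 6↦3]  zeros at y ∈ ∅
  x = 4: [0↦3, 1↦0, 2↦2, 3↦2, 4↦0, 5↦3, 6↦4]  zeros at y ∈ {1, 4}
  x = 5: [0↦4, 1↦1, 2↦3, 3↦3, 4↦1, 5↦4, 6↦5]  zeros at y ∈ ∅
  x = 6: [0↦5, 1↦2, 2↦4, 3↦4, 4↦2, 5↦5, 6↦6]  zeros at y ∈ ∅
Collecting zeros: affine points = {(0, 6), (1, 0), (1, 5), (2, 2), (2, 3), (4, 1), (4, 4)}.
Total count |C(F_7)_aff| = 7.


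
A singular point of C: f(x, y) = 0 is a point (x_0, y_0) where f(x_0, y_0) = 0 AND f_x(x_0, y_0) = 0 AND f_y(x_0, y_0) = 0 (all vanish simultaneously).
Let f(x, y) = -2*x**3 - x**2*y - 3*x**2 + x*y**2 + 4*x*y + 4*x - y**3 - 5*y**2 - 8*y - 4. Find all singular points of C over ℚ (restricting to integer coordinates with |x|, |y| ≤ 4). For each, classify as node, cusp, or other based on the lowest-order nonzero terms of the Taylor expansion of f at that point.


Singular points: {(0, -2)}; classification: node.

Compute partial derivatives:
  f_x = -6*x**2 - 2*x*y - 6*x + y**2 + 4*y + 4.
  f_y = -x**2 + 2*x*y + 4*x - 3*y**2 - 10*y - 8.
Scan x_0 ∈ {−4, ..., 4}. For each x_0, f_y(x_0, y) is a polynomial in y; find its integer roots y ∈ {−4, ..., 4}, then test f_x and f at those candidates.
  x = -4: f_y(-4, y) = -3*y**2 - 18*y - 40; no integer root y with |y| ≤ 4.
  x = -3: f_y(-3, y) = -3*y**2 - 16*y - 29; no integer root y with |y| ≤ 4.
  x = -2: f_y(-2, y) = -3*y**2 - 14*y - 20; no integer root y with |y| ≤ 4.
  x = -1: f_y(-1, y) = -3*y**2 - 12*y - 13; no integer root y with |y| ≤ 4.
  x = 0: f_y(0, y) = -3*y**2 - 10*y - 8; vanishes at y ∈ {-2}. (0, -2): f_x = 0, f = 0 — SINGULAR.
  x = 1: f_y(1, y) = -3*y**2 - 8*y - 5; vanishes at y ∈ {-1}. (1, -1): f_x = -9 ≠ 0.
  x = 2: f_y(2, y) = -3*y**2 - 6*y - 4; no integer root y with |y| ≤ 4.
  x = 3: f_y(3, y) = -3*y**2 - 4*y - 5; no integer root y with |y| ≤ 4.
  x = 4: f_y(4, y) = -3*y**2 - 2*y - 8; no integer root y with |y| ≤ 4.
Only singular point on the grid: (0, -2).
Classify: substitute x = 0 + u, y = -2 + v and expand: f = -2*u**3 - u**2*v - u**2 + u*v**2 - v**3 + v**2.
No constant or linear terms (consistent with a singular point). Quadratic part: -u**2 + v**2. Cubic part: -2*u**3 - u**2*v + u*v**2 - v**3.
The quadratic part v**2 - u**2 = (v − u)(v + u) splits into two distinct linear factors, so there are two distinct tangent lines y − -2 = ±(x − 0) — this is a node (ordinary double point).
Classification: node.


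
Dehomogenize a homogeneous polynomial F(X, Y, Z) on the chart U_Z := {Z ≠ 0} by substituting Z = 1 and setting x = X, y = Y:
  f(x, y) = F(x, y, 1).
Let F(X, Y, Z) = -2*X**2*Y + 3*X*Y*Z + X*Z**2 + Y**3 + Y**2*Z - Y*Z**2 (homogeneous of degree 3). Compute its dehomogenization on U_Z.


f(x, y) = -2*x**2*y + 3*x*y + x + y**3 + y**2 - y

On U_Z we set Z = 1. Each monomial c·X^i·Y^j·Z^k in F becomes c·x^i·y^j·1^k = c·x^i·y^j.
Substituting Z = 1: F(X, Y, 1) = -2*x**2*y + 3*x*y + x + y**3 + y**2 - y.
Note: deg(f) ≤ deg(F) = 3; strict inequality happens when F is divisible by Z (lost terms).


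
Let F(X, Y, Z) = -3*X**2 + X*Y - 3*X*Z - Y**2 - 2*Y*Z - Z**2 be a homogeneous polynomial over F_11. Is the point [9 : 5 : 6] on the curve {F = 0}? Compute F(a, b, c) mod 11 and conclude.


F(9,5,6) ≡ 3 (mod 11); P is NOT on the curve.

Evaluate F(9, 5, 6) term-by-term (mod 11).
  -3*X**2 ↦ -3·81·1·1 = -243
  X*Y ↦ 1·9·5·1 = 45
  -3*X*Z ↦ -3·9·1·6 = -162
  -Y**2 ↦ -1·1·25·1 = -25
  -2*Y*Z ↦ -2·1·5·6 = -60
  -Z**2 ↦ -1·1·1·36 = -36
Sum: F(9, 5, 6) = (-243) + (45) + (-162) + (-25) + (-60) + (-36) = -481.
Reducing mod 11: -481 ≡ 3 (mod 11).
Since F(a, b, c) ≡ 3 ≠ 0 (mod 11), P does NOT lie on the curve.


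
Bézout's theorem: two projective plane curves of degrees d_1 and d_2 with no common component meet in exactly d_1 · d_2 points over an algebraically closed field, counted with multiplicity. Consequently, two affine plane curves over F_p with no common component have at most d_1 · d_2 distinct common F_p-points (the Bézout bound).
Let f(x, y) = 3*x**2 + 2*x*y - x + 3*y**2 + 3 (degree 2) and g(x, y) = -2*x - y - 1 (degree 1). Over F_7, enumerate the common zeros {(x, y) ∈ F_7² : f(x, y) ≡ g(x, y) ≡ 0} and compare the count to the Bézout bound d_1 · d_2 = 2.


Common zeros: ∅; count = 0; Bézout bound = 2.

deg(f) = 2, deg(g) = 1, so Bézout bound = 2.
Scan x ∈ F_7. For each x, list the y ∈ F_7 with f(x, y) ≡ 0 and those with g(x, y) ≡ 0 (mod 7); the common zeros in that column are the intersection.
  x = 0: f ≡ 0 at y ∈ ∅; g ≡ 0 at y ∈ {6}; common: ∅.
  x = 1: f ≡ 0 at y ∈ {2}; g ≡ 0 at y ∈ {4}; common: ∅.
  x = 2: f ≡ 0 at y ∈ {4}; g ≡ 0 at y ∈ {2}; common: ∅.
  x = 3: f ≡ 0 at y ∈ ∅; g ≡ 0 at y ∈ {0}; common: ∅.
  x = 4: f ≡ 0 at y ∈ {3, 6}; g ≡ 0 at y ∈ {5}; common: ∅.
  x = 5: f ≡ 0 at y ∈ {2, 4}; g ≡ 0 at y ∈ {3}; common: ∅.
  x = 6: f ≡ 0 at y ∈ {0, 3}; g ≡ 0 at y ∈ {1}; common: ∅.
Collecting: common zeros = ∅, so the count is 0.
Comparison with the Bézout bound: 0 ≤ 2 = deg(f)·deg(g), as expected for curves with no common component (the affine F_7-count falls short of the bound because intersections may lie at infinity, over extension fields, or carry multiplicity).


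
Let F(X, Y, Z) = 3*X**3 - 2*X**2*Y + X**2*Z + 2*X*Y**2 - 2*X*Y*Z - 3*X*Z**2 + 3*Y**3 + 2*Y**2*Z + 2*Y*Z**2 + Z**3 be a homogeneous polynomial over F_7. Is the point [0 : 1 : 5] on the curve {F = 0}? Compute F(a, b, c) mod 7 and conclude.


F(0,1,5) ≡ 6 (mod 7); P is NOT on the curve.

Evaluate F(0, 1, 5) term-by-term (mod 7).
  3*X**3 ↦ 3·0·1·1 = 0
  -2*X**2*Y ↦ -2·0·1·1 = 0
  X**2*Z ↦ 1·0·1·5 = 0
  2*X*Y**2 ↦ 2·0·1·1 = 0
  -2*X*Y*Z ↦ -2·0·1·5 = 0
  -3*X*Z**2 ↦ -3·0·1·25 = 0
  3*Y**3 ↦ 3·1·1·1 = 3
  2*Y**2*Z ↦ 2·1·1·5 = 10
  2*Y*Z**2 ↦ 2·1·1·25 = 50
  Z**3 ↦ 1·1·1·125 = 125
Sum: F(0, 1, 5) = (0) + (0) + (0) + (0) + (0) + (0) + (3) + (10) + (50) + (125) = 188.
Reducing mod 7: 188 ≡ 6 (mod 7).
Since F(a, b, c) ≡ 6 ≠ 0 (mod 7), P does NOT lie on the curve.


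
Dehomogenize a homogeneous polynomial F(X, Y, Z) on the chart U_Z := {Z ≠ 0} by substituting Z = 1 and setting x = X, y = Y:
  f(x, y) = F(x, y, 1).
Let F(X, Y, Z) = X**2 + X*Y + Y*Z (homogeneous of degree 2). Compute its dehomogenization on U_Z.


f(x, y) = x**2 + x*y + y

On U_Z we set Z = 1. Each monomial c·X^i·Y^j·Z^k in F becomes c·x^i·y^j·1^k = c·x^i·y^j.
Substituting Z = 1: F(X, Y, 1) = x**2 + x*y + y.
Note: deg(f) ≤ deg(F) = 2; strict inequality happens when F is divisible by Z (lost terms).


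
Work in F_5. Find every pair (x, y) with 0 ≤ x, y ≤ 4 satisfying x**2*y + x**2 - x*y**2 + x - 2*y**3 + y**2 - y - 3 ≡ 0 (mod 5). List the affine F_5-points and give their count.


Affine F_5-points: {(0, 1), (1, 3)}; count = 2.

For each of the 25 pairs (x, y) ∈ F_5², evaluate f(x, y) mod 5. Record the zeros.
  x = 0: [0↦2, 1↦0, 2↦3, 3↦4, 4↦1]  zeros at y ∈ {1}
  x = 1: [0↦4, 1↦2, 2↦3, 3↦0, 4↦1]  zeros at y ∈ {3}
  x = 2: [0↦3, 1↦3, 2↦4, 3↦4, 4↦1]  zeros at y ∈ ∅
  x = 3: [0↦4, 1↦3, 2↦1, 3↦1, 4↦1]  zeros at y ∈ ∅
  x = 4: [0↦2, 1↦2, 2↦4, 3↦1, 4↦1]  zeros at y ∈ ∅
Collecting zeros: affine points = {(0, 1), (1, 3)}.
Total count |C(F_5)_aff| = 2.


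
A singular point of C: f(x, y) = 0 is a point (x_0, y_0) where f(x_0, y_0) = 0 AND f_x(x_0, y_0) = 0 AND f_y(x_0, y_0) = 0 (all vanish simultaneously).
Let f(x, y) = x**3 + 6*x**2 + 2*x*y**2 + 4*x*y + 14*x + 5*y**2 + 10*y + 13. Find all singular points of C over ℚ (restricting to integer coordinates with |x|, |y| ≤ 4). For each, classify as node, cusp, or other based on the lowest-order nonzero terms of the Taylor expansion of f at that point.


Singular points: {(-2, -1)}; classification: cusp.

Compute partial derivatives:
  f_x = 3*x**2 + 12*x + 2*y**2 + 4*y + 14.
  f_y = 4*x*y + 4*x + 10*y + 10.
Scan x_0 ∈ {−4, ..., 4}. For each x_0, f_y(x_0, y) is a polynomial in y; find its integer roots y ∈ {−4, ..., 4}, then test f_x and f at those candidates.
  x = -4: f_y(-4, y) = -6*y - 6; vanishes at y ∈ {-1}. (-4, -1): f_x = 12 ≠ 0.
  x = -3: f_y(-3, y) = -2*y - 2; vanishes at y ∈ {-1}. (-3, -1): f_x = 3 ≠ 0.
  x = -2: f_y(-2, y) = 2*y + 2; vanishes at y ∈ {-1}. (-2, -1): f_x = 0, f = 0 — SINGULAR.
  x = -1: f_y(-1, y) = 6*y + 6; vanishes at y ∈ {-1}. (-1, -1): f_x = 3 ≠ 0.
  x = 0: f_y(0, y) = 10*y + 10; vanishes at y ∈ {-1}. (0, -1): f_x = 12 ≠ 0.
  x = 1: f_y(1, y) = 14*y + 14; vanishes at y ∈ {-1}. (1, -1): f_x = 27 ≠ 0.
  x = 2: f_y(2, y) = 18*y + 18; vanishes at y ∈ {-1}. (2, -1): f_x = 48 ≠ 0.
  x = 3: f_y(3, y) = 22*y + 22; vanishes at y ∈ {-1}. (3, -1): f_x = 75 ≠ 0.
  x = 4: f_y(4, y) = 26*y + 26; vanishes at y ∈ {-1}. (4, -1): f_x = 108 ≠ 0.
Only singular point on the grid: (-2, -1).
Classify: substitute x = -2 + u, y = -1 + v and expand: f = u**3 + 2*u*v**2 + v**2.
No constant or linear terms (consistent with a singular point). Quadratic part: v**2. Cubic part: u**3 + 2*u*v**2.
The quadratic part v**2 is a perfect square, so there is a single (double) tangent line v = 0, i.e. y = -1. Restricting the cubic part to that line (v = 0) leaves u**3 ≠ 0, so f is not divisible by v and the branch is v² ≈ -u**3 to lowest order — this is a cusp.
Classification: cusp.


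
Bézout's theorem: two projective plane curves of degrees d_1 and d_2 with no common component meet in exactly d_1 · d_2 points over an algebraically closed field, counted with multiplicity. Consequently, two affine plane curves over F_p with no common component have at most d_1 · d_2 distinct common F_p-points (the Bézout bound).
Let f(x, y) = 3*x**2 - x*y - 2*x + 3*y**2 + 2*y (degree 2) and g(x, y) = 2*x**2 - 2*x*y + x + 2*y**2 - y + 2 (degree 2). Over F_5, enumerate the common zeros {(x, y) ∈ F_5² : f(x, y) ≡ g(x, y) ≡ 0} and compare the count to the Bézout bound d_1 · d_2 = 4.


Common zeros: {(2, 2), (2, 3), (3, 3)}; count = 3; Bézout bound = 4.

deg(f) = 2, deg(g) = 2, so Bézout bound = 4.
Scan x ∈ F_5. For each x, list the y ∈ F_5 with f(x, y) ≡ 0 and those with g(x, y) ≡ 0 (mod 5); the common zeros in that column are the intersection.
  x = 0: f ≡ 0 at y ∈ {0, 1}; g ≡ 0 at y ∈ {4}; common: ∅.
  x = 1: f ≡ 0 at y ∈ {1, 2}; g ≡ 0 at y ∈ {0, 4}; common: ∅.
  x = 2: f ≡ 0 at y ∈ {2, 3}; g ≡ 0 at y ∈ {2, 3}; common: {2, 3}.
  x = 3: f ≡ 0 at y ∈ {3, 4}; g ≡ 0 at y ∈ {3}; common: {3}.
  x = 4: f ≡ 0 at y ∈ {0, 4}; g ≡ 0 at y ∈ ∅; common: ∅.
Collecting: common zeros = {(2, 2), (2, 3), (3, 3)}, so the count is 3.
Comparison with the Bézout bound: 3 ≤ 4 = deg(f)·deg(g), as expected for curves with no common component (the affine F_5-count falls short of the bound because intersections may lie at infinity, over extension fields, or carry multiplicity).


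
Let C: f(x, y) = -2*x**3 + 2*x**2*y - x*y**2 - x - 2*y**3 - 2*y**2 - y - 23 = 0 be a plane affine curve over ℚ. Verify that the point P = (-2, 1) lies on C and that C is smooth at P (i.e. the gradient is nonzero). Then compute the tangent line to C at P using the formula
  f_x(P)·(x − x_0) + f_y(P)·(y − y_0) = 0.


Tangent line at P: -34*x + y - 69 = 0.

Step 1: f(-2, 1) = 0, so P lies on C.
Step 2: partial derivatives
  f_x(x, y) = -6*x**2 + 4*x*y - y**2 - 1, f_y(x, y) = 2*x**2 - 2*x*y - 6*y**2 - 4*y - 1.
  f_x(P) = -34, f_y(P) = 1 (gradient nonzero, so P is smooth).
Step 3: tangent line at P: -34·(x − -2) + 1·(y − 1) = 0.
Expanding: -34*x + y - 69 = 0.


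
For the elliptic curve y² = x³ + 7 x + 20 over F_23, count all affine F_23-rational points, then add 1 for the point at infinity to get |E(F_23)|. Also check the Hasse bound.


Affine points = {(6, 5), (6, 18), (8, 6), (8, 17), (10, 3), (10, 20), (11, 5), (11, 18), (13, 10), (13, 13), (15, 2), (15, 21), (20, 8), (20, 15), (22, 9), (22, 14)}; affine count = 16; |E(F_23)| = 17.

Discriminant check: Δ ∝ 4a³ + 27b² = 4·7³ + 27·20² = 4·343 + 27·400 ≡ 5 (mod 23). Nonzero ⇒ E is nonsingular.
For each x ∈ F_23, compute rhs = x³ + 7·x + 20 mod 23, then count y ∈ F_23 with y² ≡ rhs.
  x = 0: rhs = 20, matching y values: none (0 points).
  x = 1: rhs = 5, matching y values: none (0 points).
  x = 2: rhs = 19, matching y values: none (0 points).
  x = 3: rhs = 22, matching y values: none (0 points).
  x = 4: rhs = 20, matching y values: none (0 points).
  x = 5: rhs = 19, matching y values: none (0 points).
  x = 6: rhs = 2, matching y values: 5, 18 (2 points).
  x = 7: rhs = 21, matching y values: none (0 points).
  x = 8: rhs = 13, matching y values: 6, 17 (2 points).
  x = 9: rhs = 7, matching y values: none (0 points).
  x = 10: rhs = 9, matching y values: 3, 20 (2 points).
  x = 11: rhs = 2, matching y values: 5, 18 (2 points).
  x = 12: rhs = 15, matching y values: none (0 points).
  x = 13: rhs = 8, matching y values: 10, 13 (2 points).
  x = 14: rhs = 10, matching y values: none (0 points).
  x = 15: rhs = 4, matching y values: 2, 21 (2 points).
  x = 16: rhs = 19, matching y values: none (0 points).
  x = 17: rhs = 15, matching y values: none (0 points).
  x = 18: rhs = 21, matching y values: none (0 points).
  x = 19: rhs = 20, matching y values: none (0 points).
  x = 20: rhs = 18, matching y values: 8, 15 (2 points).
  x = 21: rhs = 21, matching y values: none (0 points).
  x = 22: rhs = 12, matching y values: 9, 14 (2 points).
Total affine count: 16.
Full point count |E(F_23)| = 16 + 1 = 17.
Hasse bound: |17 − (23+1)| = |-7| = 7 ≤ 2√23 ≈ 9.5917 ✓.


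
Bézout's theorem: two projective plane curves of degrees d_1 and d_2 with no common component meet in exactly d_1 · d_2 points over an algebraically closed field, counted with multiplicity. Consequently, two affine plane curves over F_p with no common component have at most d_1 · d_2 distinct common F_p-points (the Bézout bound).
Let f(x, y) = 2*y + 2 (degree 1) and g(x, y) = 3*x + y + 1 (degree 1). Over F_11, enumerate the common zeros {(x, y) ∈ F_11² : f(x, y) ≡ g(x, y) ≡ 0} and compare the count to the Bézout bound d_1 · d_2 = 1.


Common zeros: {(0, 10)}; count = 1; Bézout bound = 1.

deg(f) = 1, deg(g) = 1, so Bézout bound = 1.
Scan x ∈ F_11. For each x, list the y ∈ F_11 with f(x, y) ≡ 0 and those with g(x, y) ≡ 0 (mod 11); the common zeros in that column are the intersection.
  x = 0: f ≡ 0 at y ∈ {10}; g ≡ 0 at y ∈ {10}; common: {10}.
  x = 1: f ≡ 0 at y ∈ {10}; g ≡ 0 at y ∈ {7}; common: ∅.
  x = 2: f ≡ 0 at y ∈ {10}; g ≡ 0 at y ∈ {4}; common: ∅.
  x = 3: f ≡ 0 at y ∈ {10}; g ≡ 0 at y ∈ {1}; common: ∅.
  x = 4: f ≡ 0 at y ∈ {10}; g ≡ 0 at y ∈ {9}; common: ∅.
  x = 5: f ≡ 0 at y ∈ {10}; g ≡ 0 at y ∈ {6}; common: ∅.
  x = 6: f ≡ 0 at y ∈ {10}; g ≡ 0 at y ∈ {3}; common: ∅.
  x = 7: f ≡ 0 at y ∈ {10}; g ≡ 0 at y ∈ {0}; common: ∅.
  x = 8: f ≡ 0 at y ∈ {10}; g ≡ 0 at y ∈ {8}; common: ∅.
  x = 9: f ≡ 0 at y ∈ {10}; g ≡ 0 at y ∈ {5}; common: ∅.
  x = 10: f ≡ 0 at y ∈ {10}; g ≡ 0 at y ∈ {2}; common: ∅.
Collecting: common zeros = {(0, 10)}, so the count is 1.
Comparison with the Bézout bound: 1 ≤ 1 = deg(f)·deg(g), as expected for curves with no common component (the bound is attained).


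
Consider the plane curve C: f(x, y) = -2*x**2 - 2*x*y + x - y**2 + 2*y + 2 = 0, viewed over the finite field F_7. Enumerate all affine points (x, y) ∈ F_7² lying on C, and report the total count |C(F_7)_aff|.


Affine F_7-points: {(1, 1), (1, 6), (2, 1), (2, 4), (4, 2), (4, 6), (5, 2), (5, 4)}; count = 8.

For each of the 49 pairs (x, y) ∈ F_7², evaluate f(x, y) mod 7. Record the zeros.
  x = 0: [0↦2, 1↦3, 2↦2, 3↦6, 4↦1, 5↦1, 6↦6]  zeros at y ∈ ∅
  x = 1: [0↦1, 1↦0, 2↦4, 3↦6, 4↦6, 5↦4, 6↦0]  zeros at y ∈ {1, 6}
  x = 2: [0↦3, 1↦0, 2↦2, 3↦2, 4↦0, 5↦3, 6↦4]  zeros at y ∈ {1, 4}
  x = 3: [0↦1, 1↦3, 2↦3, 3↦1, 4↦4, 5↦5, 6↦4]  zeros at y ∈ ∅
  x = 4: [0↦2, 1↦2, 2↦0, 3↦3, 4↦4, 5↦3, 6↦0]  zeros at y ∈ {2, 6}
  x = 5: [0↦6, 1↦4, 2↦0, 3↦1, 4↦0, 5↦4, 6↦6]  zeros at y ∈ {2, 4}
  x = 6: [0↦6, 1↦2, 2↦3, 3↦2, 4↦6, 5↦1, 6↦1]  zeros at y ∈ ∅
Collecting zeros: affine points = {(1, 1), (1, 6), (2, 1), (2, 4), (4, 2), (4, 6), (5, 2), (5, 4)}.
Total count |C(F_7)_aff| = 8.


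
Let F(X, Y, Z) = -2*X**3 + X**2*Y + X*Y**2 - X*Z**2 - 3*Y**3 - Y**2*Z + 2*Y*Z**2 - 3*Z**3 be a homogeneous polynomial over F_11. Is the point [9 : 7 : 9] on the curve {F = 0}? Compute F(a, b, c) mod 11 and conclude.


F(9,7,9) ≡ 5 (mod 11); P is NOT on the curve.

Evaluate F(9, 7, 9) term-by-term (mod 11).
  -2*X**3 ↦ -2·729·1·1 = -1458
  X**2*Y ↦ 1·81·7·1 = 567
  X*Y**2 ↦ 1·9·49·1 = 441
  -X*Z**2 ↦ -1·9·1·81 = -729
  -3*Y**3 ↦ -3·1·343·1 = -1029
  -Y**2*Z ↦ -1·1·49·9 = -441
  2*Y*Z**2 ↦ 2·1·7·81 = 1134
  -3*Z**3 ↦ -3·1·1·729 = -2187
Sum: F(9, 7, 9) = (-1458) + (567) + (441) + (-729) + (-1029) + (-441) + (1134) + (-2187) = -3702.
Reducing mod 11: -3702 ≡ 5 (mod 11).
Since F(a, b, c) ≡ 5 ≠ 0 (mod 11), P does NOT lie on the curve.


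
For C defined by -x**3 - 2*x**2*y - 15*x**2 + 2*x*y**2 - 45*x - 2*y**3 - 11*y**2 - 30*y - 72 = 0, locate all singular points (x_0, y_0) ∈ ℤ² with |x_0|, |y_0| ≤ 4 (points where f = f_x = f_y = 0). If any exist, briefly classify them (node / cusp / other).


Singular points: {(-3, -3)}; classification: cusp.

Compute partial derivatives:
  f_x = -3*x**2 - 4*x*y - 30*x + 2*y**2 - 45.
  f_y = -2*x**2 + 4*x*y - 6*y**2 - 22*y - 30.
Scan x_0 ∈ {−4, ..., 4}. For each x_0, f_y(x_0, y) is a polynomial in y; find its integer roots y ∈ {−4, ..., 4}, then test f_x and f at those candidates.
  x = -4: f_y(-4, y) = -6*y**2 - 38*y - 62; no integer root y with |y| ≤ 4.
  x = -3: f_y(-3, y) = -6*y**2 - 34*y - 48; vanishes at y ∈ {-3}. (-3, -3): f_x = 0, f = 0 — SINGULAR.
  x = -2: f_y(-2, y) = -6*y**2 - 30*y - 38; no integer root y with |y| ≤ 4.
  x = -1: f_y(-1, y) = -6*y**2 - 26*y - 32; no integer root y with |y| ≤ 4.
  x = 0: f_y(0, y) = -6*y**2 - 22*y - 30; no integer root y with |y| ≤ 4.
  x = 1: f_y(1, y) = -6*y**2 - 18*y - 32; no integer root y with |y| ≤ 4.
  x = 2: f_y(2, y) = -6*y**2 - 14*y - 38; no integer root y with |y| ≤ 4.
  x = 3: f_y(3, y) = -6*y**2 - 10*y - 48; no integer root y with |y| ≤ 4.
  x = 4: f_y(4, y) = -6*y**2 - 6*y - 62; no integer root y with |y| ≤ 4.
Only singular point on the grid: (-3, -3).
Classify: substitute x = -3 + u, y = -3 + v and expand: f = -u**3 - 2*u**2*v + 2*u*v**2 - 2*v**3 + v**2.
No constant or linear terms (consistent with a singular point). Quadratic part: v**2. Cubic part: -u**3 - 2*u**2*v + 2*u*v**2 - 2*v**3.
The quadratic part v**2 is a perfect square, so there is a single (double) tangent line v = 0, i.e. y = -3. Restricting the cubic part to that line (v = 0) leaves -u**3 ≠ 0, so f is not divisible by v and the branch is v² ≈ u**3 to lowest order — this is a cusp.
Classification: cusp.


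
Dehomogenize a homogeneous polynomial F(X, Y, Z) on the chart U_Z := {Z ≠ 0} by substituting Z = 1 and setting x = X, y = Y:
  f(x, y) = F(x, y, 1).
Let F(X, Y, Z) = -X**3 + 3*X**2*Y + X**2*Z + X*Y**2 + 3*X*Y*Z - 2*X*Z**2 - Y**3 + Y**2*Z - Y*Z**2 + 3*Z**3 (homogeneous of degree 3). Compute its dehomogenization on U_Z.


f(x, y) = -x**3 + 3*x**2*y + x**2 + x*y**2 + 3*x*y - 2*x - y**3 + y**2 - y + 3

On U_Z we set Z = 1. Each monomial c·X^i·Y^j·Z^k in F becomes c·x^i·y^j·1^k = c·x^i·y^j.
Substituting Z = 1: F(X, Y, 1) = -x**3 + 3*x**2*y + x**2 + x*y**2 + 3*x*y - 2*x - y**3 + y**2 - y + 3.
Note: deg(f) ≤ deg(F) = 3; strict inequality happens when F is divisible by Z (lost terms).


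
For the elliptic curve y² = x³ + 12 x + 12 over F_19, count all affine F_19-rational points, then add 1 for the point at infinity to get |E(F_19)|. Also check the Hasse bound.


Affine points = {(1, 5), (1, 14), (2, 5), (2, 14), (5, 8), (5, 11), (10, 7), (10, 12), (13, 3), (13, 16), (14, 6), (14, 13), (16, 5), (16, 14)}; affine count = 14; |E(F_19)| = 15.

Discriminant check: Δ ∝ 4a³ + 27b² = 4·12³ + 27·12² = 4·1728 + 27·144 ≡ 8 (mod 19). Nonzero ⇒ E is nonsingular.
For each x ∈ F_19, compute rhs = x³ + 12·x + 12 mod 19, then count y ∈ F_19 with y² ≡ rhs.
  x = 0: rhs = 12, matching y values: none (0 points).
  x = 1: rhs = 6, matching y values: 5, 14 (2 points).
  x = 2: rhs = 6, matching y values: 5, 14 (2 points).
  x = 3: rhs = 18, matching y values: none (0 points).
  x = 4: rhs = 10, matching y values: none (0 points).
  x = 5: rhs = 7, matching y values: 8, 11 (2 points).
  x = 6: rhs = 15, matching y values: none (0 points).
  x = 7: rhs = 2, matching y values: none (0 points).
  x = 8: rhs = 12, matching y values: none (0 points).
  x = 9: rhs = 13, matching y values: none (0 points).
  x = 10: rhs = 11, matching y values: 7, 12 (2 points).
  x = 11: rhs = 12, matching y values: none (0 points).
  x = 12: rhs = 3, matching y values: none (0 points).
  x = 13: rhs = 9, matching y values: 3, 16 (2 points).
  x = 14: rhs = 17, matching y values: 6, 13 (2 points).
  x = 15: rhs = 14, matching y values: none (0 points).
  x = 16: rhs = 6, matching y values: 5, 14 (2 points).
  x = 17: rhs = 18, matching y values: none (0 points).
  x = 18: rhs = 18, matching y values: none (0 points).
Total affine count: 14.
Full point count |E(F_19)| = 14 + 1 = 15.
Hasse bound: |15 − (19+1)| = |-5| = 5 ≤ 2√19 ≈ 8.7178 ✓.
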